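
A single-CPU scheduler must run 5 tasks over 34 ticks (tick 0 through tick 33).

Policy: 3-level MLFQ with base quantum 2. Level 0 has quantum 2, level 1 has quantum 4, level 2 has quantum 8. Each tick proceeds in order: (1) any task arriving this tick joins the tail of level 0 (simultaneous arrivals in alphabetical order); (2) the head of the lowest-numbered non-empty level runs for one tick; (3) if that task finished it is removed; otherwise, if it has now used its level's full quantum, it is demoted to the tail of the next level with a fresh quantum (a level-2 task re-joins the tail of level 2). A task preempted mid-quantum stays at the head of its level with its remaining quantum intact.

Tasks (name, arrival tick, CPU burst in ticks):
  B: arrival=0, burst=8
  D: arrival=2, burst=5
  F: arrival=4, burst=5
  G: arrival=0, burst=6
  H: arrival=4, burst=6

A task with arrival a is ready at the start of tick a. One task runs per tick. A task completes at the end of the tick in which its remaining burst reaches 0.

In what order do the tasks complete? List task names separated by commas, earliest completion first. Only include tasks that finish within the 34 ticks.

t=0: L0/L1/L2 = BG/-/- → run B
t=1: L0/L1/L2 = BG/-/- → run B
t=2: L0/L1/L2 = GD/B/- → run G
t=3: L0/L1/L2 = GD/B/- → run G
t=4: L0/L1/L2 = DFH/BG/- → run D
t=5: L0/L1/L2 = DFH/BG/- → run D
t=6: L0/L1/L2 = FH/BGD/- → run F
t=7: L0/L1/L2 = FH/BGD/- → run F
t=8: L0/L1/L2 = H/BGDF/- → run H
t=9: L0/L1/L2 = H/BGDF/- → run H
t=10: L0/L1/L2 = -/BGDFH/- → run B
t=11: L0/L1/L2 = -/BGDFH/- → run B
t=12: L0/L1/L2 = -/BGDFH/- → run B
t=13: L0/L1/L2 = -/BGDFH/- → run B
t=14: L0/L1/L2 = -/GDFH/B → run G
t=15: L0/L1/L2 = -/GDFH/B → run G
t=16: L0/L1/L2 = -/GDFH/B → run G
t=17: L0/L1/L2 = -/GDFH/B → run G
t=18: L0/L1/L2 = -/DFH/B → run D
t=19: L0/L1/L2 = -/DFH/B → run D
t=20: L0/L1/L2 = -/DFH/B → run D
t=21: L0/L1/L2 = -/FH/B → run F
t=22: L0/L1/L2 = -/FH/B → run F
t=23: L0/L1/L2 = -/FH/B → run F
t=24: L0/L1/L2 = -/H/B → run H
t=25: L0/L1/L2 = -/H/B → run H
t=26: L0/L1/L2 = -/H/B → run H
t=27: L0/L1/L2 = -/H/B → run H
t=28: L0/L1/L2 = -/-/B → run B
t=29: L0/L1/L2 = -/-/B → run B
t=30: (idle)
t=31: (idle)
t=32: (idle)
t=33: (idle)

completion order = G, D, F, H, B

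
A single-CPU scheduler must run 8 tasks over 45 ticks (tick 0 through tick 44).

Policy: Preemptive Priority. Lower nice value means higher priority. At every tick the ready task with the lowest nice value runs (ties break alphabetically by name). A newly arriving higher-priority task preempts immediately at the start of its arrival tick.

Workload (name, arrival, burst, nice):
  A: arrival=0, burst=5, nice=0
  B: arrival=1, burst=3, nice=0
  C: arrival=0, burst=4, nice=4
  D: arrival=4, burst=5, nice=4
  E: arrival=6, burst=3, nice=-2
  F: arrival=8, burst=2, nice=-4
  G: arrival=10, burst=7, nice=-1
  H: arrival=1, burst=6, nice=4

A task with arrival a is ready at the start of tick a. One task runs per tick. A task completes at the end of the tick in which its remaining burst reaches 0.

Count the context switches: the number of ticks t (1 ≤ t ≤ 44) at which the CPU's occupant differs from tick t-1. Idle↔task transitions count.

context switches = 10

t=0: ready={A,C} → run A
t=1: ready={A,B,C,H} → run A
t=2: ready={A,B,C,H} → run A
t=3: ready={A,B,C,H} → run A
t=4: ready={A,B,C,D,H} → run A
t=5: ready={B,C,D,H} → run B
t=6: ready={B,C,D,E,H} → run E
t=7: ready={B,C,D,E,H} → run E
t=8: ready={B,C,D,E,F,H} → run F
t=9: ready={B,C,D,E,F,H} → run F
t=10: ready={B,C,D,E,G,H} → run E
t=11: ready={B,C,D,G,H} → run G
t=12: ready={B,C,D,G,H} → run G
t=13: ready={B,C,D,G,H} → run G
t=14: ready={B,C,D,G,H} → run G
t=15: ready={B,C,D,G,H} → run G
t=16: ready={B,C,D,G,H} → run G
t=17: ready={B,C,D,G,H} → run G
t=18: ready={B,C,D,H} → run B
t=19: ready={B,C,D,H} → run B
t=20: ready={C,D,H} → run C
t=21: ready={C,D,H} → run C
t=22: ready={C,D,H} → run C
t=23: ready={C,D,H} → run C
t=24: ready={D,H} → run D
t=25: ready={D,H} → run D
t=26: ready={D,H} → run D
t=27: ready={D,H} → run D
t=28: ready={D,H} → run D
t=29: ready={H} → run H
t=30: ready={H} → run H
t=31: ready={H} → run H
t=32: ready={H} → run H
t=33: ready={H} → run H
t=34: ready={H} → run H
t=35: (idle)
t=36: (idle)
t=37: (idle)
t=38: (idle)
t=39: (idle)
t=40: (idle)
t=41: (idle)
t=42: (idle)
t=43: (idle)
t=44: (idle)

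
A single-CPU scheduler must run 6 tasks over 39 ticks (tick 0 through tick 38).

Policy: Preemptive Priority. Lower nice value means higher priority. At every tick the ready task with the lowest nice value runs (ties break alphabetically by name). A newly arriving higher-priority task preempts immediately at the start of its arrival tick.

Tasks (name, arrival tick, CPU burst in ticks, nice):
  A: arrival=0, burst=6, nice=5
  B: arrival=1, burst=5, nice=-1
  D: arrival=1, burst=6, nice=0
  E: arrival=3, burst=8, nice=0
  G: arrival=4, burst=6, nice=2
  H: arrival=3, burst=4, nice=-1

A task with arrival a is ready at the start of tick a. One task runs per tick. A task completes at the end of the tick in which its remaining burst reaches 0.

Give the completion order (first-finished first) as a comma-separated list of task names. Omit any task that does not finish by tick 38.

t=0: ready={A} → run A
t=1: ready={A,B,D} → run B
t=2: ready={A,B,D} → run B
t=3: ready={A,B,D,E,H} → run B
t=4: ready={A,B,D,E,G,H} → run B
t=5: ready={A,B,D,E,G,H} → run B
t=6: ready={A,D,E,G,H} → run H
t=7: ready={A,D,E,G,H} → run H
t=8: ready={A,D,E,G,H} → run H
t=9: ready={A,D,E,G,H} → run H
t=10: ready={A,D,E,G} → run D
t=11: ready={A,D,E,G} → run D
t=12: ready={A,D,E,G} → run D
t=13: ready={A,D,E,G} → run D
t=14: ready={A,D,E,G} → run D
t=15: ready={A,D,E,G} → run D
t=16: ready={A,E,G} → run E
t=17: ready={A,E,G} → run E
t=18: ready={A,E,G} → run E
t=19: ready={A,E,G} → run E
t=20: ready={A,E,G} → run E
t=21: ready={A,E,G} → run E
t=22: ready={A,E,G} → run E
t=23: ready={A,E,G} → run E
t=24: ready={A,G} → run G
t=25: ready={A,G} → run G
t=26: ready={A,G} → run G
t=27: ready={A,G} → run G
t=28: ready={A,G} → run G
t=29: ready={A,G} → run G
t=30: ready={A} → run A
t=31: ready={A} → run A
t=32: ready={A} → run A
t=33: ready={A} → run A
t=34: ready={A} → run A
t=35: (idle)
t=36: (idle)
t=37: (idle)
t=38: (idle)

completion order = B, H, D, E, G, A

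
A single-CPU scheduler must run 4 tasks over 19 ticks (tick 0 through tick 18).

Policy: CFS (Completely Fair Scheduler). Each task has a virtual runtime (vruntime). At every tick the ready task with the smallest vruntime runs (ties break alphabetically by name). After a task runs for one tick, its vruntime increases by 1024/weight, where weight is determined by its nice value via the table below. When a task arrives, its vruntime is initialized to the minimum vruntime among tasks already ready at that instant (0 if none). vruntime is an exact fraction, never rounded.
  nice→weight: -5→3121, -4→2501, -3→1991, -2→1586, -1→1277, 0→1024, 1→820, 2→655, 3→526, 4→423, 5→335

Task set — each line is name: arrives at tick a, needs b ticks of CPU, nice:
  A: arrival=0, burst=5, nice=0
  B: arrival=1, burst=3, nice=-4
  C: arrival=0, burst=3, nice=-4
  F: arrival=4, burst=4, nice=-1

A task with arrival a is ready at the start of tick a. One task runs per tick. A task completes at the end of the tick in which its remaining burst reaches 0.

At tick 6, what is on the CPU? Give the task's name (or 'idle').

t=0: vr[A=0 C=0] → run A
t=1: vr[A=1 B=0 C=0] → run B
t=2: vr[A=1 B=1024/2501 C=0] → run C
t=3: vr[A=1 B=1024/2501 C=1024/2501] → run B
t=4: vr[A=1 B=2048/2501 C=1024/2501 F=1024/2501] → run C
t=5: vr[A=1 B=2048/2501 C=2048/2501 F=1024/2501] → run F
t=6: vr[A=1 B=2048/2501 C=2048/2501 F=3868672/3193777] → run B
t=7: vr[A=1 C=2048/2501 F=3868672/3193777] → run C
t=8: vr[A=1 F=3868672/3193777] → run A
t=9: vr[A=2 F=3868672/3193777] → run F
t=10: vr[A=2 F=6429696/3193777] → run A
t=11: vr[A=3 F=6429696/3193777] → run F
t=12: vr[A=3 F=8990720/3193777] → run F
t=13: vr[A=3] → run A
t=14: vr[A=4] → run A
t=15: (idle)
t=16: (idle)
t=17: (idle)
t=18: (idle)

running at tick 6 = B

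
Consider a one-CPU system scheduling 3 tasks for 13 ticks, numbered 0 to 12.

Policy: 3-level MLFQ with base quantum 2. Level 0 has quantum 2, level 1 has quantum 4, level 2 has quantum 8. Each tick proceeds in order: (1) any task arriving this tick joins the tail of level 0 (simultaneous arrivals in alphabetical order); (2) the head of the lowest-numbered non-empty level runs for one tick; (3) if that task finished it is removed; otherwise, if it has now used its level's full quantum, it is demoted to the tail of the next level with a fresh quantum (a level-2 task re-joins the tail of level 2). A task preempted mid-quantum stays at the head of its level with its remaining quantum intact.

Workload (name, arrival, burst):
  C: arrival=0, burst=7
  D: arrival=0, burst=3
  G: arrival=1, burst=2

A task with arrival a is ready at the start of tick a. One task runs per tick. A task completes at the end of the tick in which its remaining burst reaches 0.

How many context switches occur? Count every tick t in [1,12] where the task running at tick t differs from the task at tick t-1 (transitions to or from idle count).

t=0: L0/L1/L2 = CD/-/- → run C
t=1: L0/L1/L2 = CDG/-/- → run C
t=2: L0/L1/L2 = DG/C/- → run D
t=3: L0/L1/L2 = DG/C/- → run D
t=4: L0/L1/L2 = G/CD/- → run G
t=5: L0/L1/L2 = G/CD/- → run G
t=6: L0/L1/L2 = -/CD/- → run C
t=7: L0/L1/L2 = -/CD/- → run C
t=8: L0/L1/L2 = -/CD/- → run C
t=9: L0/L1/L2 = -/CD/- → run C
t=10: L0/L1/L2 = -/D/C → run D
t=11: L0/L1/L2 = -/-/C → run C
t=12: (idle)

context switches = 6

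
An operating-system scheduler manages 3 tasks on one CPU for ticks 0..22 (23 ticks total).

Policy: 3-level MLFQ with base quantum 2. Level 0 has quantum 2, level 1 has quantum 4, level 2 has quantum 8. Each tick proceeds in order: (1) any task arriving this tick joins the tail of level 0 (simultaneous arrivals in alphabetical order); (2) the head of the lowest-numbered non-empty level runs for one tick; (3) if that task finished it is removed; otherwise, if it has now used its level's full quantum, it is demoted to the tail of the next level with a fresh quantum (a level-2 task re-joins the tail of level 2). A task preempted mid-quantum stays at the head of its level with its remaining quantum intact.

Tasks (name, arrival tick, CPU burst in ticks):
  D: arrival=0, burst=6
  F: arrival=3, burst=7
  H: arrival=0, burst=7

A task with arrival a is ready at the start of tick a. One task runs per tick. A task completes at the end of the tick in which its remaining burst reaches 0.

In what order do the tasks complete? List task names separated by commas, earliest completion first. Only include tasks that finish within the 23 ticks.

t=0: L0/L1/L2 = DH/-/- → run D
t=1: L0/L1/L2 = DH/-/- → run D
t=2: L0/L1/L2 = H/D/- → run H
t=3: L0/L1/L2 = HF/D/- → run H
t=4: L0/L1/L2 = F/DH/- → run F
t=5: L0/L1/L2 = F/DH/- → run F
t=6: L0/L1/L2 = -/DHF/- → run D
t=7: L0/L1/L2 = -/DHF/- → run D
t=8: L0/L1/L2 = -/DHF/- → run D
t=9: L0/L1/L2 = -/DHF/- → run D
t=10: L0/L1/L2 = -/HF/- → run H
t=11: L0/L1/L2 = -/HF/- → run H
t=12: L0/L1/L2 = -/HF/- → run H
t=13: L0/L1/L2 = -/HF/- → run H
t=14: L0/L1/L2 = -/F/H → run F
t=15: L0/L1/L2 = -/F/H → run F
t=16: L0/L1/L2 = -/F/H → run F
t=17: L0/L1/L2 = -/F/H → run F
t=18: L0/L1/L2 = -/-/HF → run H
t=19: L0/L1/L2 = -/-/F → run F
t=20: (idle)
t=21: (idle)
t=22: (idle)

completion order = D, H, F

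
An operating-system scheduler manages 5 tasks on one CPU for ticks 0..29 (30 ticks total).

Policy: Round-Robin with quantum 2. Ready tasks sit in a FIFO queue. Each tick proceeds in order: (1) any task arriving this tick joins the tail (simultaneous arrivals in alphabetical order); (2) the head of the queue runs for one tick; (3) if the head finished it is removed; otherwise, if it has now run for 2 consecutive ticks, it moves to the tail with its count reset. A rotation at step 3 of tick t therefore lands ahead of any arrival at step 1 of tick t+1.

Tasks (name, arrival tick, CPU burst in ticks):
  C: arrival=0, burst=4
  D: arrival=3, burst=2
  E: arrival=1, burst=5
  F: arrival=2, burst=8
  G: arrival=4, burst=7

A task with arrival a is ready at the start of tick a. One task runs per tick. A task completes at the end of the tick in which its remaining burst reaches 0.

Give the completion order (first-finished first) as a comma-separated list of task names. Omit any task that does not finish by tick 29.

t=0: queue=[C] q_used=0 → run C
t=1: queue=[C,E] q_used=1 → run C
t=2: queue=[E,C,F] q_used=0 → run E
t=3: queue=[E,C,F,D] q_used=1 → run E
t=4: queue=[C,F,D,E,G] q_used=0 → run C
t=5: queue=[C,F,D,E,G] q_used=1 → run C
t=6: queue=[F,D,E,G] q_used=0 → run F
t=7: queue=[F,D,E,G] q_used=1 → run F
t=8: queue=[D,E,G,F] q_used=0 → run D
t=9: queue=[D,E,G,F] q_used=1 → run D
t=10: queue=[E,G,F] q_used=0 → run E
t=11: queue=[E,G,F] q_used=1 → run E
t=12: queue=[G,F,E] q_used=0 → run G
t=13: queue=[G,F,E] q_used=1 → run G
t=14: queue=[F,E,G] q_used=0 → run F
t=15: queue=[F,E,G] q_used=1 → run F
t=16: queue=[E,G,F] q_used=0 → run E
t=17: queue=[G,F] q_used=0 → run G
t=18: queue=[G,F] q_used=1 → run G
t=19: queue=[F,G] q_used=0 → run F
t=20: queue=[F,G] q_used=1 → run F
t=21: queue=[G,F] q_used=0 → run G
t=22: queue=[G,F] q_used=1 → run G
t=23: queue=[F,G] q_used=0 → run F
t=24: queue=[F,G] q_used=1 → run F
t=25: queue=[G] q_used=0 → run G
t=26: (idle)
t=27: (idle)
t=28: (idle)
t=29: (idle)

completion order = C, D, E, F, G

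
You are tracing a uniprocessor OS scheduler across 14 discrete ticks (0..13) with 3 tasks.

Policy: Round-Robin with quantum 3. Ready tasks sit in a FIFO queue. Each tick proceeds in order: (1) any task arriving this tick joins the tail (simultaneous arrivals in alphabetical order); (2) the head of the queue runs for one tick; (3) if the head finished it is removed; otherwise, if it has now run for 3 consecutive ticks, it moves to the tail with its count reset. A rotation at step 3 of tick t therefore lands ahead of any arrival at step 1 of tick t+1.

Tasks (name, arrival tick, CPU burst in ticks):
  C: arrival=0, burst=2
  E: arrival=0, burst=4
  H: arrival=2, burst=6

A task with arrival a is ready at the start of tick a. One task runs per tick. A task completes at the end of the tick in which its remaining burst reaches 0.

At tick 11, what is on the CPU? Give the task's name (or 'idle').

t=0: queue=[C,E] q_used=0 → run C
t=1: queue=[C,E] q_used=1 → run C
t=2: queue=[E,H] q_used=0 → run E
t=3: queue=[E,H] q_used=1 → run E
t=4: queue=[E,H] q_used=2 → run E
t=5: queue=[H,E] q_used=0 → run H
t=6: queue=[H,E] q_used=1 → run H
t=7: queue=[H,E] q_used=2 → run H
t=8: queue=[E,H] q_used=0 → run E
t=9: queue=[H] q_used=0 → run H
t=10: queue=[H] q_used=1 → run H
t=11: queue=[H] q_used=2 → run H
t=12: (idle)
t=13: (idle)

running at tick 11 = H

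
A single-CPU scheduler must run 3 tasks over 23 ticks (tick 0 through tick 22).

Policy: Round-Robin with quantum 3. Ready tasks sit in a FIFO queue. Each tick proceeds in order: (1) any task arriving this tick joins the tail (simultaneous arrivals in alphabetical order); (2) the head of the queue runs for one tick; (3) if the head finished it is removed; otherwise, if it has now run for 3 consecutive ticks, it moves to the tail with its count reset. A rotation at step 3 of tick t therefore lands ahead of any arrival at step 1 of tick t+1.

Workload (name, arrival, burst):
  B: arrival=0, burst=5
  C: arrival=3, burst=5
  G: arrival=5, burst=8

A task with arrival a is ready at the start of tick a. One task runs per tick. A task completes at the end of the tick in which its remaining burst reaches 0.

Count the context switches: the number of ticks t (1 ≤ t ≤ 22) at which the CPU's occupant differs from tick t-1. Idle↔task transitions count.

context switches = 5

t=0: queue=[B] q_used=0 → run B
t=1: queue=[B] q_used=1 → run B
t=2: queue=[B] q_used=2 → run B
t=3: queue=[B,C] q_used=0 → run B
t=4: queue=[B,C] q_used=1 → run B
t=5: queue=[C,G] q_used=0 → run C
t=6: queue=[C,G] q_used=1 → run C
t=7: queue=[C,G] q_used=2 → run C
t=8: queue=[G,C] q_used=0 → run G
t=9: queue=[G,C] q_used=1 → run G
t=10: queue=[G,C] q_used=2 → run G
t=11: queue=[C,G] q_used=0 → run C
t=12: queue=[C,G] q_used=1 → run C
t=13: queue=[G] q_used=0 → run G
t=14: queue=[G] q_used=1 → run G
t=15: queue=[G] q_used=2 → run G
t=16: queue=[G] q_used=0 → run G
t=17: queue=[G] q_used=1 → run G
t=18: (idle)
t=19: (idle)
t=20: (idle)
t=21: (idle)
t=22: (idle)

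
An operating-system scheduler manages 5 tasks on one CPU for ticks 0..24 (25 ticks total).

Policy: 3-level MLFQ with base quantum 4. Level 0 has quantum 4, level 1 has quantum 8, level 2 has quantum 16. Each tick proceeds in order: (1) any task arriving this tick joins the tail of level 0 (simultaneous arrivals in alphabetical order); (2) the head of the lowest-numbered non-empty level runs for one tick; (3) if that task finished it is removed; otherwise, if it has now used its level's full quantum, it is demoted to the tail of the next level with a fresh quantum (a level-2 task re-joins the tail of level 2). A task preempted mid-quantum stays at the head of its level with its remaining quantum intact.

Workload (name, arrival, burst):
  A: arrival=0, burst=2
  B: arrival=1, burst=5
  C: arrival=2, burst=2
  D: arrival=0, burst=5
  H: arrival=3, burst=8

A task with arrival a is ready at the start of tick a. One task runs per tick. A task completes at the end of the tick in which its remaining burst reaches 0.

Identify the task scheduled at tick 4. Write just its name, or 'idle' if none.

t=0: L0/L1/L2 = AD/-/- → run A
t=1: L0/L1/L2 = ADB/-/- → run A
t=2: L0/L1/L2 = DBC/-/- → run D
t=3: L0/L1/L2 = DBCH/-/- → run D
t=4: L0/L1/L2 = DBCH/-/- → run D
t=5: L0/L1/L2 = DBCH/-/- → run D
t=6: L0/L1/L2 = BCH/D/- → run B
t=7: L0/L1/L2 = BCH/D/- → run B
t=8: L0/L1/L2 = BCH/D/- → run B
t=9: L0/L1/L2 = BCH/D/- → run B
t=10: L0/L1/L2 = CH/DB/- → run C
t=11: L0/L1/L2 = CH/DB/- → run C
t=12: L0/L1/L2 = H/DB/- → run H
t=13: L0/L1/L2 = H/DB/- → run H
t=14: L0/L1/L2 = H/DB/- → run H
t=15: L0/L1/L2 = H/DB/- → run H
t=16: L0/L1/L2 = -/DBH/- → run D
t=17: L0/L1/L2 = -/BH/- → run B
t=18: L0/L1/L2 = -/H/- → run H
t=19: L0/L1/L2 = -/H/- → run H
t=20: L0/L1/L2 = -/H/- → run H
t=21: L0/L1/L2 = -/H/- → run H
t=22: (idle)
t=23: (idle)
t=24: (idle)

running at tick 4 = D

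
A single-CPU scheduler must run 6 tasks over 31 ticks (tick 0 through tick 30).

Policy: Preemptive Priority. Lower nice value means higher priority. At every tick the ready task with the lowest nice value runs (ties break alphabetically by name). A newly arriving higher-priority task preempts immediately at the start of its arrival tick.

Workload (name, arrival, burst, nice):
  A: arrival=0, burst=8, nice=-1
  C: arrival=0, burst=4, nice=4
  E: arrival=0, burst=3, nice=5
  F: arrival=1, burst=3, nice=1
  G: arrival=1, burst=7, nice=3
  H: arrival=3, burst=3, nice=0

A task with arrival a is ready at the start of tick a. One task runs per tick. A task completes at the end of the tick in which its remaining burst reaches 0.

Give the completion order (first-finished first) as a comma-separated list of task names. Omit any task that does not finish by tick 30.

t=0: ready={A,C,E} → run A
t=1: ready={A,C,E,F,G} → run A
t=2: ready={A,C,E,F,G} → run A
t=3: ready={A,C,E,F,G,H} → run A
t=4: ready={A,C,E,F,G,H} → run A
t=5: ready={A,C,E,F,G,H} → run A
t=6: ready={A,C,E,F,G,H} → run A
t=7: ready={A,C,E,F,G,H} → run A
t=8: ready={C,E,F,G,H} → run H
t=9: ready={C,E,F,G,H} → run H
t=10: ready={C,E,F,G,H} → run H
t=11: ready={C,E,F,G} → run F
t=12: ready={C,E,F,G} → run F
t=13: ready={C,E,F,G} → run F
t=14: ready={C,E,G} → run G
t=15: ready={C,E,G} → run G
t=16: ready={C,E,G} → run G
t=17: ready={C,E,G} → run G
t=18: ready={C,E,G} → run G
t=19: ready={C,E,G} → run G
t=20: ready={C,E,G} → run G
t=21: ready={C,E} → run C
t=22: ready={C,E} → run C
t=23: ready={C,E} → run C
t=24: ready={C,E} → run C
t=25: ready={E} → run E
t=26: ready={E} → run E
t=27: ready={E} → run E
t=28: (idle)
t=29: (idle)
t=30: (idle)

completion order = A, H, F, G, C, E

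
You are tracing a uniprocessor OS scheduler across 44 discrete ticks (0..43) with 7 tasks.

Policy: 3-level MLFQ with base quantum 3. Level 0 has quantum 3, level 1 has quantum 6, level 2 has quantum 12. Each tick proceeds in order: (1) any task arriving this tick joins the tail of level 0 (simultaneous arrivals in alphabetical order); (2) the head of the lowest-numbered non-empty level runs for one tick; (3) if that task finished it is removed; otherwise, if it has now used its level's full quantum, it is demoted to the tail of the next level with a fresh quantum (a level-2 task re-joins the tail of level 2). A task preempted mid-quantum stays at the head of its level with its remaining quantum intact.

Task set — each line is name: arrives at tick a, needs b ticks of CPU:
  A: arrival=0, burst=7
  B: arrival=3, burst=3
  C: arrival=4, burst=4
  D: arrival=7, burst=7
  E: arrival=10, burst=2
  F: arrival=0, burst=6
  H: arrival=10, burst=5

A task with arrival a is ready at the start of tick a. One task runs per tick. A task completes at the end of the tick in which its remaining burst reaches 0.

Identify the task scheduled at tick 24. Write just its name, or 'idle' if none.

t=0: L0/L1/L2 = AF/-/- → run A
t=1: L0/L1/L2 = AF/-/- → run A
t=2: L0/L1/L2 = AF/-/- → run A
t=3: L0/L1/L2 = FB/A/- → run F
t=4: L0/L1/L2 = FBC/A/- → run F
t=5: L0/L1/L2 = FBC/A/- → run F
t=6: L0/L1/L2 = BC/AF/- → run B
t=7: L0/L1/L2 = BCD/AF/- → run B
t=8: L0/L1/L2 = BCD/AF/- → run B
t=9: L0/L1/L2 = CD/AF/- → run C
t=10: L0/L1/L2 = CDEH/AF/- → run C
t=11: L0/L1/L2 = CDEH/AF/- → run C
t=12: L0/L1/L2 = DEH/AFC/- → run D
t=13: L0/L1/L2 = DEH/AFC/- → run D
t=14: L0/L1/L2 = DEH/AFC/- → run D
t=15: L0/L1/L2 = EH/AFCD/- → run E
t=16: L0/L1/L2 = EH/AFCD/- → run E
t=17: L0/L1/L2 = H/AFCD/- → run H
t=18: L0/L1/L2 = H/AFCD/- → run H
t=19: L0/L1/L2 = H/AFCD/- → run H
t=20: L0/L1/L2 = -/AFCDH/- → run A
t=21: L0/L1/L2 = -/AFCDH/- → run A
t=22: L0/L1/L2 = -/AFCDH/- → run A
t=23: L0/L1/L2 = -/AFCDH/- → run A
t=24: L0/L1/L2 = -/FCDH/- → run F
t=25: L0/L1/L2 = -/FCDH/- → run F
t=26: L0/L1/L2 = -/FCDH/- → run F
t=27: L0/L1/L2 = -/CDH/- → run C
t=28: L0/L1/L2 = -/DH/- → run D
t=29: L0/L1/L2 = -/DH/- → run D
t=30: L0/L1/L2 = -/DH/- → run D
t=31: L0/L1/L2 = -/DH/- → run D
t=32: L0/L1/L2 = -/H/- → run H
t=33: L0/L1/L2 = -/H/- → run H
t=34: (idle)
t=35: (idle)
t=36: (idle)
t=37: (idle)
t=38: (idle)
t=39: (idle)
t=40: (idle)
t=41: (idle)
t=42: (idle)
t=43: (idle)

running at tick 24 = F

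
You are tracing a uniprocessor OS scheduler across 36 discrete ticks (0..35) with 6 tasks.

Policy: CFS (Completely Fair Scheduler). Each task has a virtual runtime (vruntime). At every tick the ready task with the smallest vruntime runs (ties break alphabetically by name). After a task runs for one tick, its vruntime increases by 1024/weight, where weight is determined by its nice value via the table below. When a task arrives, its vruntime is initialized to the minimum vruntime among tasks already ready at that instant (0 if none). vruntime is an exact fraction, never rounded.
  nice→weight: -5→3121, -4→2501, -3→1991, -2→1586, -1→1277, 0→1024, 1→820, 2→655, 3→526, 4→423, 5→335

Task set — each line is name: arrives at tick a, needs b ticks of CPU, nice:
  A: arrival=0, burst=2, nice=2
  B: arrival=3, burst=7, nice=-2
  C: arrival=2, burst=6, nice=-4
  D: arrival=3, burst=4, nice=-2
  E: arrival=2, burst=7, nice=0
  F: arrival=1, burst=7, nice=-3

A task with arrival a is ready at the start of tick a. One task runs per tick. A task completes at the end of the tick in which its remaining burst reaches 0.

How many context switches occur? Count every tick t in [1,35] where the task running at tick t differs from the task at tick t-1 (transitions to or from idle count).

t=0: vr[A=0] → run A
t=1: vr[A=1024/655 F=1024/655] → run A
t=2: vr[C=1024/655 E=1024/655 F=1024/655] → run C
t=3: vr[B=1024/655 C=3231744/1638155 D=1024/655 E=1024/655 F=1024/655] → run B
t=4: vr[B=1147392/519415 C=3231744/1638155 D=1024/655 E=1024/655 F=1024/655] → run D
t=5: vr[B=1147392/519415 C=3231744/1638155 D=1147392/519415 E=1024/655 F=1024/655] → run E
t=6: vr[B=1147392/519415 C=3231744/1638155 D=1147392/519415 E=1679/655 F=1024/655] → run F
t=7: vr[B=1147392/519415 C=3231744/1638155 D=1147392/519415 E=1679/655 F=2709504/1304105] → run C
t=8: vr[B=1147392/519415 C=3902464/1638155 D=1147392/519415 E=1679/655 F=2709504/1304105] → run F
t=9: vr[B=1147392/519415 C=3902464/1638155 D=1147392/519415 E=1679/655 F=3380224/1304105] → run B
t=10: vr[B=1482752/519415 C=3902464/1638155 D=1147392/519415 E=1679/655 F=3380224/1304105] → run D
t=11: vr[B=1482752/519415 C=3902464/1638155 D=1482752/519415 E=1679/655 F=3380224/1304105] → run C
t=12: vr[B=1482752/519415 C=4573184/1638155 D=1482752/519415 E=1679/655 F=3380224/1304105] → run E
t=13: vr[B=1482752/519415 C=4573184/1638155 D=1482752/519415 E=2334/655 F=3380224/1304105] → run F
t=14: vr[B=1482752/519415 C=4573184/1638155 D=1482752/519415 E=2334/655 F=4050944/1304105] → run C
t=15: vr[B=1482752/519415 C=5243904/1638155 D=1482752/519415 E=2334/655 F=4050944/1304105] → run B
t=16: vr[B=1818112/519415 C=5243904/1638155 D=1482752/519415 E=2334/655 F=4050944/1304105] → run D
t=17: vr[B=1818112/519415 C=5243904/1638155 D=1818112/519415 E=2334/655 F=4050944/1304105] → run F
t=18: vr[B=1818112/519415 C=5243904/1638155 D=1818112/519415 E=2334/655 F=4721664/1304105] → run C
t=19: vr[B=1818112/519415 C=5914624/1638155 D=1818112/519415 E=2334/655 F=4721664/1304105] → run B
t=20: vr[B=2153472/519415 C=5914624/1638155 D=1818112/519415 E=2334/655 F=4721664/1304105] → run D
t=21: vr[B=2153472/519415 C=5914624/1638155 E=2334/655 F=4721664/1304105] → run E
t=22: vr[B=2153472/519415 C=5914624/1638155 E=2989/655 F=4721664/1304105] → run C
t=23: vr[B=2153472/519415 E=2989/655 F=4721664/1304105] → run F
t=24: vr[B=2153472/519415 E=2989/655 F=5392384/1304105] → run F
t=25: vr[B=2153472/519415 E=2989/655 F=6063104/1304105] → run B
t=26: vr[B=2488832/519415 E=2989/655 F=6063104/1304105] → run E
t=27: vr[B=2488832/519415 E=3644/655 F=6063104/1304105] → run F
t=28: vr[B=2488832/519415 E=3644/655] → run B
t=29: vr[B=2824192/519415 E=3644/655] → run B
t=30: vr[E=3644/655] → run E
t=31: vr[E=4299/655] → run E
t=32: vr[E=4954/655] → run E
t=33: (idle)
t=34: (idle)
t=35: (idle)

context switches = 28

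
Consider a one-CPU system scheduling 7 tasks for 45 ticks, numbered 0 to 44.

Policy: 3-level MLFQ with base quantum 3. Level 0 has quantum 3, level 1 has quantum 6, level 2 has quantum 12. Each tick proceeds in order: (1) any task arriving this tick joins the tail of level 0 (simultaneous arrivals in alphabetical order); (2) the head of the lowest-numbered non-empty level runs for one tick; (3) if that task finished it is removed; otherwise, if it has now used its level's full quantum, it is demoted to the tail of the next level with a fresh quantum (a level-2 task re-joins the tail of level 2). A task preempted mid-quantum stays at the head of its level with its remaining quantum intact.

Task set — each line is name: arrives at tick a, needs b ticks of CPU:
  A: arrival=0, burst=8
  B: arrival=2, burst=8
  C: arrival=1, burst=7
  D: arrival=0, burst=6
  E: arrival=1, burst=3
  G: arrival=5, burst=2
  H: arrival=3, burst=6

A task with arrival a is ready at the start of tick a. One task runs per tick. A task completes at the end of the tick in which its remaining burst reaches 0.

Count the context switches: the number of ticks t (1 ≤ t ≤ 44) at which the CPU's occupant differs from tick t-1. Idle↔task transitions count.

t=0: L0/L1/L2 = AD/-/- → run A
t=1: L0/L1/L2 = ADCE/-/- → run A
t=2: L0/L1/L2 = ADCEB/-/- → run A
t=3: L0/L1/L2 = DCEBH/A/- → run D
t=4: L0/L1/L2 = DCEBH/A/- → run D
t=5: L0/L1/L2 = DCEBHG/A/- → run D
t=6: L0/L1/L2 = CEBHG/AD/- → run C
t=7: L0/L1/L2 = CEBHG/AD/- → run C
t=8: L0/L1/L2 = CEBHG/AD/- → run C
t=9: L0/L1/L2 = EBHG/ADC/- → run E
t=10: L0/L1/L2 = EBHG/ADC/- → run E
t=11: L0/L1/L2 = EBHG/ADC/- → run E
t=12: L0/L1/L2 = BHG/ADC/- → run B
t=13: L0/L1/L2 = BHG/ADC/- → run B
t=14: L0/L1/L2 = BHG/ADC/- → run B
t=15: L0/L1/L2 = HG/ADCB/- → run H
t=16: L0/L1/L2 = HG/ADCB/- → run H
t=17: L0/L1/L2 = HG/ADCB/- → run H
t=18: L0/L1/L2 = G/ADCBH/- → run G
t=19: L0/L1/L2 = G/ADCBH/- → run G
t=20: L0/L1/L2 = -/ADCBH/- → run A
t=21: L0/L1/L2 = -/ADCBH/- → run A
t=22: L0/L1/L2 = -/ADCBH/- → run A
t=23: L0/L1/L2 = -/ADCBH/- → run A
t=24: L0/L1/L2 = -/ADCBH/- → run A
t=25: L0/L1/L2 = -/DCBH/- → run D
t=26: L0/L1/L2 = -/DCBH/- → run D
t=27: L0/L1/L2 = -/DCBH/- → run D
t=28: L0/L1/L2 = -/CBH/- → run C
t=29: L0/L1/L2 = -/CBH/- → run C
t=30: L0/L1/L2 = -/CBH/- → run C
t=31: L0/L1/L2 = -/CBH/- → run C
t=32: L0/L1/L2 = -/BH/- → run B
t=33: L0/L1/L2 = -/BH/- → run B
t=34: L0/L1/L2 = -/BH/- → run B
t=35: L0/L1/L2 = -/BH/- → run B
t=36: L0/L1/L2 = -/BH/- → run B
t=37: L0/L1/L2 = -/H/- → run H
t=38: L0/L1/L2 = -/H/- → run H
t=39: L0/L1/L2 = -/H/- → run H
t=40: (idle)
t=41: (idle)
t=42: (idle)
t=43: (idle)
t=44: (idle)

context switches = 12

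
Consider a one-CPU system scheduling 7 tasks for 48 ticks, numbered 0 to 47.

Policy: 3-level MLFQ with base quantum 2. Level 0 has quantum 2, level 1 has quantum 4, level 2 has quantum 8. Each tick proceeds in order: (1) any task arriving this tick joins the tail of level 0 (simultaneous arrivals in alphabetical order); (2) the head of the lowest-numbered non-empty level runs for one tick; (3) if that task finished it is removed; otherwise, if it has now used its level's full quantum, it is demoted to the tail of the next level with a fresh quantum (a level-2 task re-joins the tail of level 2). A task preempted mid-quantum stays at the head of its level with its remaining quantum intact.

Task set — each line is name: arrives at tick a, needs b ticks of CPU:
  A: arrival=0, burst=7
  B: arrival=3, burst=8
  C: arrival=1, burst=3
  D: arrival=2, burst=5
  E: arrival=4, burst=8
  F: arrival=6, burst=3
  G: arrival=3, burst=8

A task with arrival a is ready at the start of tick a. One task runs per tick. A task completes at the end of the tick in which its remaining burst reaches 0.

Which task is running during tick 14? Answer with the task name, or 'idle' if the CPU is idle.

t=0: L0/L1/L2 = A/-/- → run A
t=1: L0/L1/L2 = AC/-/- → run A
t=2: L0/L1/L2 = CD/A/- → run C
t=3: L0/L1/L2 = CDBG/A/- → run C
t=4: L0/L1/L2 = DBGE/AC/- → run D
t=5: L0/L1/L2 = DBGE/AC/- → run D
t=6: L0/L1/L2 = BGEF/ACD/- → run B
t=7: L0/L1/L2 = BGEF/ACD/- → run B
t=8: L0/L1/L2 = GEF/ACDB/- → run G
t=9: L0/L1/L2 = GEF/ACDB/- → run G
t=10: L0/L1/L2 = EF/ACDBG/- → run E
t=11: L0/L1/L2 = EF/ACDBG/- → run E
t=12: L0/L1/L2 = F/ACDBGE/- → run F
t=13: L0/L1/L2 = F/ACDBGE/- → run F
t=14: L0/L1/L2 = -/ACDBGEF/- → run A
t=15: L0/L1/L2 = -/ACDBGEF/- → run A
t=16: L0/L1/L2 = -/ACDBGEF/- → run A
t=17: L0/L1/L2 = -/ACDBGEF/- → run A
t=18: L0/L1/L2 = -/CDBGEF/A → run C
t=19: L0/L1/L2 = -/DBGEF/A → run D
t=20: L0/L1/L2 = -/DBGEF/A → run D
t=21: L0/L1/L2 = -/DBGEF/A → run D
t=22: L0/L1/L2 = -/BGEF/A → run B
t=23: L0/L1/L2 = -/BGEF/A → run B
t=24: L0/L1/L2 = -/BGEF/A → run B
t=25: L0/L1/L2 = -/BGEF/A → run B
t=26: L0/L1/L2 = -/GEF/AB → run G
t=27: L0/L1/L2 = -/GEF/AB → run G
t=28: L0/L1/L2 = -/GEF/AB → run G
t=29: L0/L1/L2 = -/GEF/AB → run G
t=30: L0/L1/L2 = -/EF/ABG → run E
t=31: L0/L1/L2 = -/EF/ABG → run E
t=32: L0/L1/L2 = -/EF/ABG → run E
t=33: L0/L1/L2 = -/EF/ABG → run E
t=34: L0/L1/L2 = -/F/ABGE → run F
t=35: L0/L1/L2 = -/-/ABGE → run A
t=36: L0/L1/L2 = -/-/BGE → run B
t=37: L0/L1/L2 = -/-/BGE → run B
t=38: L0/L1/L2 = -/-/GE → run G
t=39: L0/L1/L2 = -/-/GE → run G
t=40: L0/L1/L2 = -/-/E → run E
t=41: L0/L1/L2 = -/-/E → run E
t=42: (idle)
t=43: (idle)
t=44: (idle)
t=45: (idle)
t=46: (idle)
t=47: (idle)

running at tick 14 = A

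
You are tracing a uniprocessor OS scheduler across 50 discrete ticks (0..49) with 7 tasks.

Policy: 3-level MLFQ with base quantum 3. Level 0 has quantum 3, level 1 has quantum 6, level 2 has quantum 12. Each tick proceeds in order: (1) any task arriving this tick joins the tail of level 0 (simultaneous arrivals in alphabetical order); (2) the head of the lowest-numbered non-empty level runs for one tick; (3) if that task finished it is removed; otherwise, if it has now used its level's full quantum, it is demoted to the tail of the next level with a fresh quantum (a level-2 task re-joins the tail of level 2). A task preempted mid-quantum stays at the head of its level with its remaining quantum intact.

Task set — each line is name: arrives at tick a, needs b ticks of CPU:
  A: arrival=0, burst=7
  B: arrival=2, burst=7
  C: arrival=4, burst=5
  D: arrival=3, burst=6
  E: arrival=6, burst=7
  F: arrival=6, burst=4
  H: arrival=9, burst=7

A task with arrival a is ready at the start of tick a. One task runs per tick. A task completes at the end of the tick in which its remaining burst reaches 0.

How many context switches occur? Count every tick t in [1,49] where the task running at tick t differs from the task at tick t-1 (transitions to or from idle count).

t=0: L0/L1/L2 = A/-/- → run A
t=1: L0/L1/L2 = A/-/- → run A
t=2: L0/L1/L2 = AB/-/- → run A
t=3: L0/L1/L2 = BD/A/- → run B
t=4: L0/L1/L2 = BDC/A/- → run B
t=5: L0/L1/L2 = BDC/A/- → run B
t=6: L0/L1/L2 = DCEF/AB/- → run D
t=7: L0/L1/L2 = DCEF/AB/- → run D
t=8: L0/L1/L2 = DCEF/AB/- → run D
t=9: L0/L1/L2 = CEFH/ABD/- → run C
t=10: L0/L1/L2 = CEFH/ABD/- → run C
t=11: L0/L1/L2 = CEFH/ABD/- → run C
t=12: L0/L1/L2 = EFH/ABDC/- → run E
t=13: L0/L1/L2 = EFH/ABDC/- → run E
t=14: L0/L1/L2 = EFH/ABDC/- → run E
t=15: L0/L1/L2 = FH/ABDCE/- → run F
t=16: L0/L1/L2 = FH/ABDCE/- → run F
t=17: L0/L1/L2 = FH/ABDCE/- → run F
t=18: L0/L1/L2 = H/ABDCEF/- → run H
t=19: L0/L1/L2 = H/ABDCEF/- → run H
t=20: L0/L1/L2 = H/ABDCEF/- → run H
t=21: L0/L1/L2 = -/ABDCEFH/- → run A
t=22: L0/L1/L2 = -/ABDCEFH/- → run A
t=23: L0/L1/L2 = -/ABDCEFH/- → run A
t=24: L0/L1/L2 = -/ABDCEFH/- → run A
t=25: L0/L1/L2 = -/BDCEFH/- → run B
t=26: L0/L1/L2 = -/BDCEFH/- → run B
t=27: L0/L1/L2 = -/BDCEFH/- → run B
t=28: L0/L1/L2 = -/BDCEFH/- → run B
t=29: L0/L1/L2 = -/DCEFH/- → run D
t=30: L0/L1/L2 = -/DCEFH/- → run D
t=31: L0/L1/L2 = -/DCEFH/- → run D
t=32: L0/L1/L2 = -/CEFH/- → run C
t=33: L0/L1/L2 = -/CEFH/- → run C
t=34: L0/L1/L2 = -/EFH/- → run E
t=35: L0/L1/L2 = -/EFH/- → run E
t=36: L0/L1/L2 = -/EFH/- → run E
t=37: L0/L1/L2 = -/EFH/- → run E
t=38: L0/L1/L2 = -/FH/- → run F
t=39: L0/L1/L2 = -/H/- → run H
t=40: L0/L1/L2 = -/H/- → run H
t=41: L0/L1/L2 = -/H/- → run H
t=42: L0/L1/L2 = -/H/- → run H
t=43: (idle)
t=44: (idle)
t=45: (idle)
t=46: (idle)
t=47: (idle)
t=48: (idle)
t=49: (idle)

context switches = 14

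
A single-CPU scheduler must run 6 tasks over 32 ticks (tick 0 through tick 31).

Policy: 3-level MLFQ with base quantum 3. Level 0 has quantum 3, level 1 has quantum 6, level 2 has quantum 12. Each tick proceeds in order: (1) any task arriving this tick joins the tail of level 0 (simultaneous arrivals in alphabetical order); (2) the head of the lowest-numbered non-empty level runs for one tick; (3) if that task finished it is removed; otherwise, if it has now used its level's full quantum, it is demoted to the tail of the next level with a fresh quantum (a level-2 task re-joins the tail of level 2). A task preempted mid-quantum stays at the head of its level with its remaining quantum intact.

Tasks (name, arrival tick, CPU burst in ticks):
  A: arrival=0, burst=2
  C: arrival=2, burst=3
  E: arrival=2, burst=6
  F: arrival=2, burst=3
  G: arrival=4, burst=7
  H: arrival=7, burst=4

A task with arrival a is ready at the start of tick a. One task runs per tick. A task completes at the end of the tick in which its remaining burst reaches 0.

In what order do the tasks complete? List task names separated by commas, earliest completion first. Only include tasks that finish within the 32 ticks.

t=0: L0/L1/L2 = A/-/- → run A
t=1: L0/L1/L2 = A/-/- → run A
t=2: L0/L1/L2 = CEF/-/- → run C
t=3: L0/L1/L2 = CEF/-/- → run C
t=4: L0/L1/L2 = CEFG/-/- → run C
t=5: L0/L1/L2 = EFG/-/- → run E
t=6: L0/L1/L2 = EFG/-/- → run E
t=7: L0/L1/L2 = EFGH/-/- → run E
t=8: L0/L1/L2 = FGH/E/- → run F
t=9: L0/L1/L2 = FGH/E/- → run F
t=10: L0/L1/L2 = FGH/E/- → run F
t=11: L0/L1/L2 = GH/E/- → run G
t=12: L0/L1/L2 = GH/E/- → run G
t=13: L0/L1/L2 = GH/E/- → run G
t=14: L0/L1/L2 = H/EG/- → run H
t=15: L0/L1/L2 = H/EG/- → run H
t=16: L0/L1/L2 = H/EG/- → run H
t=17: L0/L1/L2 = -/EGH/- → run E
t=18: L0/L1/L2 = -/EGH/- → run E
t=19: L0/L1/L2 = -/EGH/- → run E
t=20: L0/L1/L2 = -/GH/- → run G
t=21: L0/L1/L2 = -/GH/- → run G
t=22: L0/L1/L2 = -/GH/- → run G
t=23: L0/L1/L2 = -/GH/- → run G
t=24: L0/L1/L2 = -/H/- → run H
t=25: (idle)
t=26: (idle)
t=27: (idle)
t=28: (idle)
t=29: (idle)
t=30: (idle)
t=31: (idle)

completion order = A, C, F, E, G, H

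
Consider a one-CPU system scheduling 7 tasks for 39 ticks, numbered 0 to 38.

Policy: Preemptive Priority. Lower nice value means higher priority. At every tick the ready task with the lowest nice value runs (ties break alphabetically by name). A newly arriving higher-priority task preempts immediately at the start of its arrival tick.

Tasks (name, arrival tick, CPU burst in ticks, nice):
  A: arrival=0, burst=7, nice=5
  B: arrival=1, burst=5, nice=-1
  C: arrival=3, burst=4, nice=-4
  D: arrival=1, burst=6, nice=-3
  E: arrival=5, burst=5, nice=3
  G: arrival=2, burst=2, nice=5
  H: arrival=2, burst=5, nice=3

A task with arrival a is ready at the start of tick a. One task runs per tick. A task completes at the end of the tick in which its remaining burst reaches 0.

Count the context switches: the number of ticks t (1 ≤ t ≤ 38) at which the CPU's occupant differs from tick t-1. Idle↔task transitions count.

context switches = 9

t=0: ready={A} → run A
t=1: ready={A,B,D} → run D
t=2: ready={A,B,D,G,H} → run D
t=3: ready={A,B,C,D,G,H} → run C
t=4: ready={A,B,C,D,G,H} → run C
t=5: ready={A,B,C,D,E,G,H} → run C
t=6: ready={A,B,C,D,E,G,H} → run C
t=7: ready={A,B,D,E,G,H} → run D
t=8: ready={A,B,D,E,G,H} → run D
t=9: ready={A,B,D,E,G,H} → run D
t=10: ready={A,B,D,E,G,H} → run D
t=11: ready={A,B,E,G,H} → run B
t=12: ready={A,B,E,G,H} → run B
t=13: ready={A,B,E,G,H} → run B
t=14: ready={A,B,E,G,H} → run B
t=15: ready={A,B,E,G,H} → run B
t=16: ready={A,E,G,H} → run E
t=17: ready={A,E,G,H} → run E
t=18: ready={A,E,G,H} → run E
t=19: ready={A,E,G,H} → run E
t=20: ready={A,E,G,H} → run E
t=21: ready={A,G,H} → run H
t=22: ready={A,G,H} → run H
t=23: ready={A,G,H} → run H
t=24: ready={A,G,H} → run H
t=25: ready={A,G,H} → run H
t=26: ready={A,G} → run A
t=27: ready={A,G} → run A
t=28: ready={A,G} → run A
t=29: ready={A,G} → run A
t=30: ready={A,G} → run A
t=31: ready={A,G} → run A
t=32: ready={G} → run G
t=33: ready={G} → run G
t=34: (idle)
t=35: (idle)
t=36: (idle)
t=37: (idle)
t=38: (idle)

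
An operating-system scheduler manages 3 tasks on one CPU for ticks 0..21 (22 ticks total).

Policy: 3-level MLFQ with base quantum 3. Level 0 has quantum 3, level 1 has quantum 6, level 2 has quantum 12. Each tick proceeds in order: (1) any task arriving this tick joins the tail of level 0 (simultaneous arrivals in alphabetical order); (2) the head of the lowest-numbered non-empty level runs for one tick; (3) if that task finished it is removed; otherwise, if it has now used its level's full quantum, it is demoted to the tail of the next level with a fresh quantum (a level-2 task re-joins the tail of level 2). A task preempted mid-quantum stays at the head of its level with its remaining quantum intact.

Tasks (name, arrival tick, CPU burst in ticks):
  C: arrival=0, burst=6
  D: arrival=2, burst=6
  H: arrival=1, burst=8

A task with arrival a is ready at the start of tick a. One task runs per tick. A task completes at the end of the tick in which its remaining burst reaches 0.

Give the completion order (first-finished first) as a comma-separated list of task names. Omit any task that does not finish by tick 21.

t=0: L0/L1/L2 = C/-/- → run C
t=1: L0/L1/L2 = CH/-/- → run C
t=2: L0/L1/L2 = CHD/-/- → run C
t=3: L0/L1/L2 = HD/C/- → run H
t=4: L0/L1/L2 = HD/C/- → run H
t=5: L0/L1/L2 = HD/C/- → run H
t=6: L0/L1/L2 = D/CH/- → run D
t=7: L0/L1/L2 = D/CH/- → run D
t=8: L0/L1/L2 = D/CH/- → run D
t=9: L0/L1/L2 = -/CHD/- → run C
t=10: L0/L1/L2 = -/CHD/- → run C
t=11: L0/L1/L2 = -/CHD/- → run C
t=12: L0/L1/L2 = -/HD/- → run H
t=13: L0/L1/L2 = -/HD/- → run H
t=14: L0/L1/L2 = -/HD/- → run H
t=15: L0/L1/L2 = -/HD/- → run H
t=16: L0/L1/L2 = -/HD/- → run H
t=17: L0/L1/L2 = -/D/- → run D
t=18: L0/L1/L2 = -/D/- → run D
t=19: L0/L1/L2 = -/D/- → run D
t=20: (idle)
t=21: (idle)

completion order = C, H, D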